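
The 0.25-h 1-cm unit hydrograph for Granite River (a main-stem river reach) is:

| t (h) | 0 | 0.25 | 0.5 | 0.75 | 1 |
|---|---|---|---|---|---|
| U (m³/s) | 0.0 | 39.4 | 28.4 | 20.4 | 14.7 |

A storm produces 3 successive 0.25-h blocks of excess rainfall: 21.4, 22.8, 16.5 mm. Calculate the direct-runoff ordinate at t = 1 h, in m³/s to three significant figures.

By discrete convolution, Q_j = Σ (P_i / 10 mm) · U_{j−i}.
At t = 1 h (j=4): Q = (21.4/10)·14.7 + (22.8/10)·20.4 + (16.5/10)·28.4 = 125 m³/s.

Q ≈ 125 m³/s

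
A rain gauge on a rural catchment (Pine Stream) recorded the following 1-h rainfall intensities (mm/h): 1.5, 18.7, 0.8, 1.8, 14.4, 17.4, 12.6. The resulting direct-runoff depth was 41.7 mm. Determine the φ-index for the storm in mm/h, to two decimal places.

Only the 4 blocks with intensity above φ contribute runoff: 18.7, 14.4, 17.4, 12.6 mm/h.
Σ(I−φ)·Δt = d  ⇒  (18.7+14.4+17.4+12.6 − 4φ)·1 = 41.7
φ = (63.10 − 41.7/1) / 4 = 5.35 mm/h.

φ ≈ 5.35 mm/h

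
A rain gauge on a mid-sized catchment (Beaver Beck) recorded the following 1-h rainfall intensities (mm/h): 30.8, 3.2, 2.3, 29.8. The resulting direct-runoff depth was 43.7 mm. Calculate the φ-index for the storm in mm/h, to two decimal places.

φ ≈ 8.45 mm/h

Only the 2 blocks with intensity above φ contribute runoff: 30.8, 29.8 mm/h.
Σ(I−φ)·Δt = d  ⇒  (30.8+29.8 − 2φ)·1 = 43.7
φ = (60.60 − 43.7/1) / 2 = 8.45 mm/h.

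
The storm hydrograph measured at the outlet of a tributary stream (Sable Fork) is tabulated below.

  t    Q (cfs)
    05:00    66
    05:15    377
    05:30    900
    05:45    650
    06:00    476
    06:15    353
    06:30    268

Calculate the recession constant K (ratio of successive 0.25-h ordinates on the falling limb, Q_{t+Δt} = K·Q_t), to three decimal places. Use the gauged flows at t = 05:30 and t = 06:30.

Using the recession-limb readings at t = 05:30 and t = 06:30: Q falls from 900 to 268 cfs over 4 intervals.
K = (Q₂/Q₁)^(1/4) = (268/900)^(1/4) = 0.739.

K ≈ 0.739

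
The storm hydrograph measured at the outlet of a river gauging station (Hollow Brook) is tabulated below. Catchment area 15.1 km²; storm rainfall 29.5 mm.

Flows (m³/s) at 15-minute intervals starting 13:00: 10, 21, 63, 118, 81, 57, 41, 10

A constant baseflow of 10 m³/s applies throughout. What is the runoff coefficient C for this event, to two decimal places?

C ≈ 0.65

ΣQ_DR = 321.0 m³/s; V = ΣQ_DR·Δt = 2.889 × 10^5 m³.
Runoff depth d = V / A = 19.13 mm.
C = d / P = 19.13 / 29.5 = 0.65.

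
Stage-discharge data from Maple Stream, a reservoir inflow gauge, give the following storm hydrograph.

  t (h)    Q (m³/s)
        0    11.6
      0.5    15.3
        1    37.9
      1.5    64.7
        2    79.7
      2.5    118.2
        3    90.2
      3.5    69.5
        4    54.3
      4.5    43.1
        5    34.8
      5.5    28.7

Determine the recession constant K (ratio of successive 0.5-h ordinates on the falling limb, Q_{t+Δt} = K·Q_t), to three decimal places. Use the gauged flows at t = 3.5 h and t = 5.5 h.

Using the recession-limb readings at t = 3.5 h and t = 5.5 h: Q falls from 69.5 to 28.7 m³/s over 4 intervals.
K = (Q₂/Q₁)^(1/4) = (28.7/69.5)^(1/4) = 0.802.

K ≈ 0.802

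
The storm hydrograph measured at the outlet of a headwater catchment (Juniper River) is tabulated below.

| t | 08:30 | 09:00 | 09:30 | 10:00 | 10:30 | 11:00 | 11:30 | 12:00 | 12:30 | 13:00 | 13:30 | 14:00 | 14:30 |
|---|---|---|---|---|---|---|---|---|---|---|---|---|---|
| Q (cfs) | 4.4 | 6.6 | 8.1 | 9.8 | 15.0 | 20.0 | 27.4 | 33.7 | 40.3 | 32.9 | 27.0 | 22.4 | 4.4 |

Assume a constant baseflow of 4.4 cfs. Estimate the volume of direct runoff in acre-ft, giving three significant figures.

Direct-runoff ordinates (Q − Q_b): 0.0, 2.2, 3.7, 5.4, 10.6, 15.6, 23.0, 29.3, 35.9, 28.5, 22.6, 18.0, 0.0 cfs.
ΣQ_DR = 194.8 cfs.
With Δt = 0.5 h = 1800 s, V = ΣQ_DR · Δt = 194.8 × 1800 = 3.51 × 10^5 ft³ = 8.05 acre-ft.

V ≈ 8.05 acre-ft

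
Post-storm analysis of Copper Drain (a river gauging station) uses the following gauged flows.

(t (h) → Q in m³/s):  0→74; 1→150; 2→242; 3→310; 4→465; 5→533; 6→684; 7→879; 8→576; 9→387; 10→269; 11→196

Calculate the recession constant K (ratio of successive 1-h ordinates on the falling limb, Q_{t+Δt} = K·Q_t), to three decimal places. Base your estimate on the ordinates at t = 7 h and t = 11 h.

K ≈ 0.687

Using the recession-limb readings at t = 7 h and t = 11 h: Q falls from 879 to 196 m³/s over 4 intervals.
K = (Q₂/Q₁)^(1/4) = (196/879)^(1/4) = 0.687.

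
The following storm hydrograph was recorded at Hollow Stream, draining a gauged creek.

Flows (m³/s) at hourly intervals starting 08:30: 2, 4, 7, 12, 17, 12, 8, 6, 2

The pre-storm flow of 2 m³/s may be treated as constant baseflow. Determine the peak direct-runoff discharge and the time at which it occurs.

Q_p = 15.0 m³/s at t = 12:30

Subtracting baseflow gives direct-runoff ordinates: 0.0, 2.0, 5.0, 10.0, 15.0, 10.0, 6.0, 4.0, 0.0 m³/s.
The maximum is 15.0 m³/s, occurring at the reading for t = 12:30.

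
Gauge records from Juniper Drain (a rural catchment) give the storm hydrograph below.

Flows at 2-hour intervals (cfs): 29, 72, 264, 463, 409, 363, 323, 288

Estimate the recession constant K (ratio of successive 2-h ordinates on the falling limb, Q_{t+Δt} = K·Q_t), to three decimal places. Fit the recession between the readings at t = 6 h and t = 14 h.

Using the recession-limb readings at t = 6 h and t = 14 h: Q falls from 463 to 288 cfs over 4 intervals.
K = (Q₂/Q₁)^(1/4) = (288/463)^(1/4) = 0.888.

K ≈ 0.888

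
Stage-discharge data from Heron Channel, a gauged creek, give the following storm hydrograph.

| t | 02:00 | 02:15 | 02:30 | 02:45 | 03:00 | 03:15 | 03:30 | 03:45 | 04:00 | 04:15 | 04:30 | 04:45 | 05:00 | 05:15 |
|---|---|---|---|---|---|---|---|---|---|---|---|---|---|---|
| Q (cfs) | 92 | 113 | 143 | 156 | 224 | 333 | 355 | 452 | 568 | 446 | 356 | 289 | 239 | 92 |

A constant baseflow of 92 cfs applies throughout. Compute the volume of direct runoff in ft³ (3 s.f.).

V ≈ 2.31 × 10^6 ft³

Direct-runoff ordinates (Q − Q_b): 0.0, 21.0, 51.0, 64.0, 132.0, 241.0, 263.0, 360.0, 476.0, 354.0, 264.0, 197.0, 147.0, 0.0 cfs.
ΣQ_DR = 2570 cfs.
With Δt = 0.25 h = 900 s, V = ΣQ_DR · Δt = 2570 × 900 = 2.31 × 10^6 ft³.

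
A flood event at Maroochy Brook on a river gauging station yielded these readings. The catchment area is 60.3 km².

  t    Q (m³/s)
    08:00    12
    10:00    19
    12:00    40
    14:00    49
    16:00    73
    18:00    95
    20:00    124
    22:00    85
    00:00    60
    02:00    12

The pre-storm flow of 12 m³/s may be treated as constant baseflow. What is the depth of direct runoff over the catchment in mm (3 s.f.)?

d ≈ 53.6 mm

Direct runoff: 0.0, 7.0, 28.0, 37.0, 61.0, 83.0, 112.0, 73.0, 48.0, 0.0 m³/s; ΣQ_DR = 449.0 m³/s.
V = ΣQ_DR · Δt = 449.0 × 7200 s = 3.233 × 10^6 m³.
Over A = 60.3 km², depth = V / A = 53.6 mm.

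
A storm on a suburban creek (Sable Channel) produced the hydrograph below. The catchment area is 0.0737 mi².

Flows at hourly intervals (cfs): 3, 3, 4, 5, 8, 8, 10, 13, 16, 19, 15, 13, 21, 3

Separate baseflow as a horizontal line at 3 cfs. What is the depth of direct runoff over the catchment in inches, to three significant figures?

d ≈ 2.08 in

Direct runoff: 0.0, 0.0, 1.0, 2.0, 5.0, 5.0, 7.0, 10.0, 13.0, 16.0, 12.0, 10.0, 18.0, 0.0 cfs; ΣQ_DR = 99.00 cfs.
V = ΣQ_DR · Δt = 99.00 × 3600 s = 3.564 × 10^5 ft³.
Over A = 0.0737 mi², depth = V / A = 2.08 in.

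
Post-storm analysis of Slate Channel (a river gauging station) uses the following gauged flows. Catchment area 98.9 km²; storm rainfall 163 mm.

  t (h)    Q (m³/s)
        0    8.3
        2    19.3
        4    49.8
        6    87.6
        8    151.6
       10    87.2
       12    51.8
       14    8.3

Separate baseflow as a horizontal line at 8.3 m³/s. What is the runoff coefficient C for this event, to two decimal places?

ΣQ_DR = 397.5 m³/s; V = ΣQ_DR·Δt = 2.862 × 10^6 m³.
Runoff depth d = V / A = 28.94 mm.
C = d / P = 28.94 / 163 = 0.18.

C ≈ 0.18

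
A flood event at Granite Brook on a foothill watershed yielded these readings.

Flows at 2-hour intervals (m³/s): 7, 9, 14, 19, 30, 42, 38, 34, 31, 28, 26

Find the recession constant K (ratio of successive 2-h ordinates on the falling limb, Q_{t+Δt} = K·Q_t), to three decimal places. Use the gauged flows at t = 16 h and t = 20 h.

K ≈ 0.916

Using the recession-limb readings at t = 16 h and t = 20 h: Q falls from 31 to 26 m³/s over 2 intervals.
K = (Q₂/Q₁)^(1/2) = (26/31)^(1/2) = 0.916.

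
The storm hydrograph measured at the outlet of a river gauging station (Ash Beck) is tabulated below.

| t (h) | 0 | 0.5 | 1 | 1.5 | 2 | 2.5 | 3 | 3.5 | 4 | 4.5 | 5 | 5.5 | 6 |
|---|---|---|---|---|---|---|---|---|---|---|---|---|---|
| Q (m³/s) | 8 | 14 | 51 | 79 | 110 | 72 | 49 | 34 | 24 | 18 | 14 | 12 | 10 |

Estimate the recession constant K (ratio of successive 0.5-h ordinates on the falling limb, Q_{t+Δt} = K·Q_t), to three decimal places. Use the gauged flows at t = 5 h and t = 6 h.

Using the recession-limb readings at t = 5 h and t = 6 h: Q falls from 14 to 10 m³/s over 2 intervals.
K = (Q₂/Q₁)^(1/2) = (10/14)^(1/2) = 0.845.

K ≈ 0.845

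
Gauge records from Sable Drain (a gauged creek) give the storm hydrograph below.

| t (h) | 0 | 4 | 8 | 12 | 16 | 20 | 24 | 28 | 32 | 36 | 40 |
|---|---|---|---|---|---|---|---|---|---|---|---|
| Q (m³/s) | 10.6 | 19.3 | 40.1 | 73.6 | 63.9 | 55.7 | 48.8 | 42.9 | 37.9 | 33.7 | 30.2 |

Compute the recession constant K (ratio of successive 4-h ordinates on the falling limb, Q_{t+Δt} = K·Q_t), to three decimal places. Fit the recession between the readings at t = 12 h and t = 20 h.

Using the recession-limb readings at t = 12 h and t = 20 h: Q falls from 73.6 to 55.7 m³/s over 2 intervals.
K = (Q₂/Q₁)^(1/2) = (55.7/73.6)^(1/2) = 0.870.

K ≈ 0.870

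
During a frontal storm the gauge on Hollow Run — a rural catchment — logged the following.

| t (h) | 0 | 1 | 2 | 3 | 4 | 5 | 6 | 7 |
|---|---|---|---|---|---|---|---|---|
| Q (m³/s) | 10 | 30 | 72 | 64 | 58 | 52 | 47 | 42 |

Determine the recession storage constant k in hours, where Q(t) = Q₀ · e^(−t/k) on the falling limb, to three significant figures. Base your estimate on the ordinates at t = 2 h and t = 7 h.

k ≈ 9.28 h

On the falling limb, Q drops from 72 to 42 m³/s between t = 2 h and t = 7 h (Δt = 5 h).
k = −Δt / ln(Q₂/Q₁) = −5 / ln(42/72) = 9.28 h.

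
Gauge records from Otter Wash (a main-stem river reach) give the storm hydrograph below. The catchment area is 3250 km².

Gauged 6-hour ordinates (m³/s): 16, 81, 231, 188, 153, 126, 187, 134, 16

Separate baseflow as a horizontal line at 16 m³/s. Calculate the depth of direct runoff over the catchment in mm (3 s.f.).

d ≈ 6.57 mm

Direct runoff: 0.0, 65.0, 215.0, 172.0, 137.0, 110.0, 171.0, 118.0, 0.0 m³/s; ΣQ_DR = 988.0 m³/s.
V = ΣQ_DR · Δt = 988.0 × 21600 s = 2.134 × 10^7 m³.
Over A = 3250 km², depth = V / A = 6.57 mm.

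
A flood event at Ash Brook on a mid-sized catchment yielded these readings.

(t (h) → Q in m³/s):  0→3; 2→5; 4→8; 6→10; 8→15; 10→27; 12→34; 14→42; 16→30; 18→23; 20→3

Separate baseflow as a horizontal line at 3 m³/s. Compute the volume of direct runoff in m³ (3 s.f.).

V ≈ 1.20 × 10^6 m³

Direct-runoff ordinates (Q − Q_b): 0.0, 2.0, 5.0, 7.0, 12.0, 24.0, 31.0, 39.0, 27.0, 20.0, 0.0 m³/s.
ΣQ_DR = 167.0 m³/s.
With Δt = 2 h = 7200 s, V = ΣQ_DR · Δt = 167.0 × 7200 = 1.20 × 10^6 m³.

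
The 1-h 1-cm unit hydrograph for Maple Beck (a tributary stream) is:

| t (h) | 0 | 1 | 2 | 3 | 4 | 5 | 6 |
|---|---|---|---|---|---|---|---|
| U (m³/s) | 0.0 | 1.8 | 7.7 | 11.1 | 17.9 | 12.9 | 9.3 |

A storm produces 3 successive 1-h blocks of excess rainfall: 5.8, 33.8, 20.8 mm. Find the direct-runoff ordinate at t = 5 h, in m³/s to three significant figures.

By discrete convolution, Q_j = Σ (P_i / 10 mm) · U_{j−i}.
At t = 5 h (j=5): Q = (5.8/10)·12.9 + (33.8/10)·17.9 + (20.8/10)·11.1 = 91.1 m³/s.

Q ≈ 91.1 m³/s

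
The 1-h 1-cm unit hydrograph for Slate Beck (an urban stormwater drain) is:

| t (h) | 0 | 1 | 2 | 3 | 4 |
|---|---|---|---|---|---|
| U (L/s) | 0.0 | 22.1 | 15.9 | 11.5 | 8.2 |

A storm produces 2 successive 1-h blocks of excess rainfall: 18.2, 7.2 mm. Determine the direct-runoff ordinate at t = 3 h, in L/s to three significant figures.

Q ≈ 32.4 L/s

By discrete convolution, Q_j = Σ (P_i / 10 mm) · U_{j−i}.
At t = 3 h (j=3): Q = (18.2/10)·11.5 + (7.2/10)·15.9 = 32.4 L/s.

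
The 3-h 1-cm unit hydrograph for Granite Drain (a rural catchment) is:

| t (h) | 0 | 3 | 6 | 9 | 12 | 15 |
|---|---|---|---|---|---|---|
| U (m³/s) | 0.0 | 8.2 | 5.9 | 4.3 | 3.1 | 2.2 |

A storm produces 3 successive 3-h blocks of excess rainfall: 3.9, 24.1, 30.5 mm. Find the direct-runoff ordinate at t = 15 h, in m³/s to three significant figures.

By discrete convolution, Q_j = Σ (P_i / 10 mm) · U_{j−i}.
At t = 15 h (j=5): Q = (3.9/10)·2.2 + (24.1/10)·3.1 + (30.5/10)·4.3 = 21.4 m³/s.

Q ≈ 21.4 m³/s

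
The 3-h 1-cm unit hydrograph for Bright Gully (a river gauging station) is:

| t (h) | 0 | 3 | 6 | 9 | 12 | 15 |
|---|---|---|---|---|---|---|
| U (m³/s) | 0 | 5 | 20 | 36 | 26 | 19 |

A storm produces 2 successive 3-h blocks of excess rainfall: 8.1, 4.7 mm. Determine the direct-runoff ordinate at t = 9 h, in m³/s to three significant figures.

By discrete convolution, Q_j = Σ (P_i / 10 mm) · U_{j−i}.
At t = 9 h (j=3): Q = (8.1/10)·36 + (4.7/10)·20 = 38.6 m³/s.

Q ≈ 38.6 m³/s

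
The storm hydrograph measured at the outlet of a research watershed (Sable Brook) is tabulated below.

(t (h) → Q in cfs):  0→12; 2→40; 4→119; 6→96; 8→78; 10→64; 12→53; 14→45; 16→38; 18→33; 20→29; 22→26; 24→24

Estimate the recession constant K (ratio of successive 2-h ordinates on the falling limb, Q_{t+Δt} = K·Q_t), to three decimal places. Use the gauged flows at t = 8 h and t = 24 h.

K ≈ 0.863

Using the recession-limb readings at t = 8 h and t = 24 h: Q falls from 78 to 24 cfs over 8 intervals.
K = (Q₂/Q₁)^(1/8) = (24/78)^(1/8) = 0.863.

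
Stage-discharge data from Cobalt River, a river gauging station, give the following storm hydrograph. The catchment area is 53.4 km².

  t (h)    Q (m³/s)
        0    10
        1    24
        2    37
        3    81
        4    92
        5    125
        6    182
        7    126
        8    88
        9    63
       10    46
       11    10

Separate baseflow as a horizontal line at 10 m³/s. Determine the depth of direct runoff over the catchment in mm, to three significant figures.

Direct runoff: 0.0, 14.0, 27.0, 71.0, 82.0, 115.0, 172.0, 116.0, 78.0, 53.0, 36.0, 0.0 m³/s; ΣQ_DR = 764.0 m³/s.
V = ΣQ_DR · Δt = 764.0 × 3600 s = 2.750 × 10^6 m³.
Over A = 53.4 km², depth = V / A = 51.5 mm.

d ≈ 51.5 mm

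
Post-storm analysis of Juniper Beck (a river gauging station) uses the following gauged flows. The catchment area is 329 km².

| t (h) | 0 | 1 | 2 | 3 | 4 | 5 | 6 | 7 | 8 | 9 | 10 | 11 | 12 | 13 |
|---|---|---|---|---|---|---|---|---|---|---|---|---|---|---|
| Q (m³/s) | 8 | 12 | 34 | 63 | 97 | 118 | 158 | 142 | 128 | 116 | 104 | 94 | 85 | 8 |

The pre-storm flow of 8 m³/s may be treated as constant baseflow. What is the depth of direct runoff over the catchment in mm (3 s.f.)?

Direct runoff: 0.0, 4.0, 26.0, 55.0, 89.0, 110.0, 150.0, 134.0, 120.0, 108.0, 96.0, 86.0, 77.0, 0.0 m³/s; ΣQ_DR = 1055 m³/s.
V = ΣQ_DR · Δt = 1055 × 3600 s = 3.798 × 10^6 m³.
Over A = 329 km², depth = V / A = 11.5 mm.

d ≈ 11.5 mm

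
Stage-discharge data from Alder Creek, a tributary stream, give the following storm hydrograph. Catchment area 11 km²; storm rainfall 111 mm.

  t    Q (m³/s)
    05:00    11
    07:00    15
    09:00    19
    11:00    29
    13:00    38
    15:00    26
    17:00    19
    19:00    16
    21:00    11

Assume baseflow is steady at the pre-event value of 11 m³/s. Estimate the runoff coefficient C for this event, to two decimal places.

ΣQ_DR = 85.00 m³/s; V = ΣQ_DR·Δt = 6.120 × 10^5 m³.
Runoff depth d = V / A = 55.64 mm.
C = d / P = 55.64 / 111 = 0.50.

C ≈ 0.50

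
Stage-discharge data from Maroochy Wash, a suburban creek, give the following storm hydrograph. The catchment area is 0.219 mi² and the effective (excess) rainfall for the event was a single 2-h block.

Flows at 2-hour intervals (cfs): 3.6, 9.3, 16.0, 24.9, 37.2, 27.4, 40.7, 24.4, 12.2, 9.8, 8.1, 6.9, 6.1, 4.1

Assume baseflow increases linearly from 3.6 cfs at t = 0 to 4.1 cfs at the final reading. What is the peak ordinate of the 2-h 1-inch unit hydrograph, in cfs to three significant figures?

Direct runoff: 0.00, 5.66, 12.32, 21.18, 33.45, 23.61, 36.87, 20.53, 8.29, 5.85, 4.12, 2.88, 2.04, 0.00 cfs; ΣQ_DR = 176.8 cfs, peak = 36.87 cfs.
Runoff depth d = ΣQ_DR·Δt / A = 176.8 × 7200 / (0.219 mi²) = 2.502 in.
The 1-inch UH is the DRH scaled by (1 in)/d, so U_p = 36.87 × 1/2.502 = 14.7 cfs.

U_p ≈ 14.7 cfs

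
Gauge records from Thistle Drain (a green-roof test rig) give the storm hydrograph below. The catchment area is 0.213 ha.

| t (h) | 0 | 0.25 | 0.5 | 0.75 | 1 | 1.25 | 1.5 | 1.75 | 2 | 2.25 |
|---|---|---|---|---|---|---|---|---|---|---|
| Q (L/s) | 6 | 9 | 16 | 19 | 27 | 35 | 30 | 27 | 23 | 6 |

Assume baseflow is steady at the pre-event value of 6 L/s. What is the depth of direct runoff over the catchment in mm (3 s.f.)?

Direct runoff: 0.0, 3.0, 10.0, 13.0, 21.0, 29.0, 24.0, 21.0, 17.0, 0.0 L/s; ΣQ_DR = 138.0 L/s.
V = ΣQ_DR · Δt = 138.0 × 900 s = 1.242 × 10^5 L.
Over A = 0.213 ha, depth = V / A = 58.3 mm.

d ≈ 58.3 mm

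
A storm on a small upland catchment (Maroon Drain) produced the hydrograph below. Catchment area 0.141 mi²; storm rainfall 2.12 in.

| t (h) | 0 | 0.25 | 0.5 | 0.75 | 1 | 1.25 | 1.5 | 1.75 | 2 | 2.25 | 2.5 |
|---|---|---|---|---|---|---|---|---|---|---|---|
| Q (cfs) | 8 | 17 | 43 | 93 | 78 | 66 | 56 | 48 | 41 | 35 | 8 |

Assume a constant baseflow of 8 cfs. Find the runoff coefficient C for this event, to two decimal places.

C ≈ 0.52

ΣQ_DR = 405.0 cfs; V = ΣQ_DR·Δt = 3.645 × 10^5 ft³.
Runoff depth d = V / A = 1.113 in.
C = d / P = 1.113 / 2.12 = 0.52.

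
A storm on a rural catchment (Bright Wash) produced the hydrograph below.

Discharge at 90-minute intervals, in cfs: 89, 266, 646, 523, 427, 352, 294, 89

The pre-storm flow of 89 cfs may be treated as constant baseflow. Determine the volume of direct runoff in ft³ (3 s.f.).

V ≈ 1.07 × 10^7 ft³

Direct-runoff ordinates (Q − Q_b): 0.0, 177.0, 557.0, 434.0, 338.0, 263.0, 205.0, 0.0 cfs.
ΣQ_DR = 1974 cfs.
With Δt = 1.5 h = 5400 s, V = ΣQ_DR · Δt = 1974 × 5400 = 1.07 × 10^7 ft³.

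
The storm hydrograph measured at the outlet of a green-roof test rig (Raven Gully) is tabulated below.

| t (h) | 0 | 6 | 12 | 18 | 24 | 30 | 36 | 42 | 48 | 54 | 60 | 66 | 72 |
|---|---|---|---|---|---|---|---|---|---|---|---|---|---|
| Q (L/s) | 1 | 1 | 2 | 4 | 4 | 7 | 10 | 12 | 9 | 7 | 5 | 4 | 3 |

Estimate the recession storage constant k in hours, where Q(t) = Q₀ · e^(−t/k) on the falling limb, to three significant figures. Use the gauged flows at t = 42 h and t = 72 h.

k ≈ 21.6 h

On the falling limb, Q drops from 12 to 3 L/s between t = 42 h and t = 72 h (Δt = 30 h).
k = −Δt / ln(Q₂/Q₁) = −30 / ln(3/12) = 21.6 h.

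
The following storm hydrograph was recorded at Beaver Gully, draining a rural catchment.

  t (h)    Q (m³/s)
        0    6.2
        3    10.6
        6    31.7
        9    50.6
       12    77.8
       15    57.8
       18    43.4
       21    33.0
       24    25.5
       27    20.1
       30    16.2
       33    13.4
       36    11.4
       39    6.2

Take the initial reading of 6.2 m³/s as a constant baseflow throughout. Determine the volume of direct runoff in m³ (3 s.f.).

Direct-runoff ordinates (Q − Q_b): 0.0, 4.4, 25.5, 44.4, 71.6, 51.6, 37.2, 26.8, 19.3, 13.9, 10.0, 7.2, 5.2, 0.0 m³/s.
ΣQ_DR = 317.1 m³/s.
With Δt = 3 h = 10800 s, V = ΣQ_DR · Δt = 317.1 × 10800 = 3.42 × 10^6 m³.

V ≈ 3.42 × 10^6 m³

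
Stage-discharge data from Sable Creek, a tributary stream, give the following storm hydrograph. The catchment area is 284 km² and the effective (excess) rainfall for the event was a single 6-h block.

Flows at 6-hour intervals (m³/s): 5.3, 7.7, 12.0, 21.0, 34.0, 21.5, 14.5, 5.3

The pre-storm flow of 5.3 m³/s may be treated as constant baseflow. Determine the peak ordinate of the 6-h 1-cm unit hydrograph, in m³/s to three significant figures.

Direct runoff: 0.0, 2.4, 6.7, 15.7, 28.7, 16.2, 9.2, 0.0 m³/s; ΣQ_DR = 78.90 m³/s, peak = 28.7 m³/s.
Runoff depth d = ΣQ_DR·Δt / A = 78.90 × 21600 / (284 km²) = 6.001 mm.
The 1-cm UH is the DRH scaled by (10 mm)/d, so U_p = 28.7 × 10/6.001 = 47.8 m³/s.

U_p ≈ 47.8 m³/s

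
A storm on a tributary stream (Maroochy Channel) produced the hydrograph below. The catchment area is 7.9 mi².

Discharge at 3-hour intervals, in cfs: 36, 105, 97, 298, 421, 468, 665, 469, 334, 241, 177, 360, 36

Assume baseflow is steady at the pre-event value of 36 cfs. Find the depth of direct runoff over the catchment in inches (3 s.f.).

d ≈ 1.91 in

Direct runoff: 0.0, 69.0, 61.0, 262.0, 385.0, 432.0, 629.0, 433.0, 298.0, 205.0, 141.0, 324.0, 0.0 cfs; ΣQ_DR = 3239 cfs.
V = ΣQ_DR · Δt = 3239 × 10800 s = 3.498 × 10^7 ft³.
Over A = 7.9 mi², depth = V / A = 1.91 in.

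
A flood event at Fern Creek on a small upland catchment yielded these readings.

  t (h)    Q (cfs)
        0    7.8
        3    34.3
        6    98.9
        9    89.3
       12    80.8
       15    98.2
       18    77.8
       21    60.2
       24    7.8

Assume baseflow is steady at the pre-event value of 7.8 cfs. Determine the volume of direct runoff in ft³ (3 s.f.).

Direct-runoff ordinates (Q − Q_b): 0.0, 26.5, 91.1, 81.5, 73.0, 90.4, 70.0, 52.4, 0.0 cfs.
ΣQ_DR = 484.9 cfs.
With Δt = 3 h = 10800 s, V = ΣQ_DR · Δt = 484.9 × 10800 = 5.24 × 10^6 ft³.

V ≈ 5.24 × 10^6 ft³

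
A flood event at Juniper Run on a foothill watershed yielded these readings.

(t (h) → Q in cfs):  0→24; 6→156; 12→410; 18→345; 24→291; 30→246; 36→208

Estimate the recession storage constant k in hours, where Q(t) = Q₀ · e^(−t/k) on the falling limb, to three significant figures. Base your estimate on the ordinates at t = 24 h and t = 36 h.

On the falling limb, Q drops from 291 to 208 cfs between t = 24 h and t = 36 h (Δt = 12 h).
k = −Δt / ln(Q₂/Q₁) = −12 / ln(208/291) = 35.7 h.

k ≈ 35.7 h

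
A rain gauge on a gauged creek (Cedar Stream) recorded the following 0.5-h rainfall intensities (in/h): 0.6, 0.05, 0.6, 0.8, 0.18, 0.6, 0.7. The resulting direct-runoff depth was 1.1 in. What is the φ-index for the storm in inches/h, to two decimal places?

φ ≈ 0.22 in/h

Only the 5 blocks with intensity above φ contribute runoff: 0.6, 0.6, 0.8, 0.6, 0.7 in/h.
Σ(I−φ)·Δt = d  ⇒  (0.6+0.6+0.8+0.6+0.7 − 5φ)·0.5 = 1.1
φ = (3.300 − 1.1/0.5) / 5 = 0.22 in/h.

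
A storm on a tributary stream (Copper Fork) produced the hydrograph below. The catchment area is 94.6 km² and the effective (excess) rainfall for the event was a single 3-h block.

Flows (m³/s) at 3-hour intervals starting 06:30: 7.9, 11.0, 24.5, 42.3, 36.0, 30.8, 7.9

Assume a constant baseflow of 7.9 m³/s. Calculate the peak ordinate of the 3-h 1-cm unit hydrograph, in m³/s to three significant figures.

U_p ≈ 28.7 m³/s

Direct runoff: 0.0, 3.1, 16.6, 34.4, 28.1, 22.9, 0.0 m³/s; ΣQ_DR = 105.1 m³/s, peak = 34.4 m³/s.
Runoff depth d = ΣQ_DR·Δt / A = 105.1 × 10800 / (94.6 km²) = 12.00 mm.
The 1-cm UH is the DRH scaled by (10 mm)/d, so U_p = 34.4 × 10/12.00 = 28.7 m³/s.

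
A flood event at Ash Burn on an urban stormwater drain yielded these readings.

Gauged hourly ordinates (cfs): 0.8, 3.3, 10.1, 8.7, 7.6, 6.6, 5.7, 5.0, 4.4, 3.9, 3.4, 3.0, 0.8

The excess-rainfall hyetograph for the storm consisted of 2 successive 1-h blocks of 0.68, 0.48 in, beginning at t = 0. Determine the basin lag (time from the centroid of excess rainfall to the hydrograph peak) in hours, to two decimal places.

t_L ≈ 1.09 h

Centroid of excess rainfall: t_c = Σ P_i·t̄_i / ΣP_i = 0.9138 h (block centres at 0.5, 1.5 h).
Hydrograph peak occurs at t = 2 h, so basin lag t_L = 2 − 0.9138 = 1.09 h.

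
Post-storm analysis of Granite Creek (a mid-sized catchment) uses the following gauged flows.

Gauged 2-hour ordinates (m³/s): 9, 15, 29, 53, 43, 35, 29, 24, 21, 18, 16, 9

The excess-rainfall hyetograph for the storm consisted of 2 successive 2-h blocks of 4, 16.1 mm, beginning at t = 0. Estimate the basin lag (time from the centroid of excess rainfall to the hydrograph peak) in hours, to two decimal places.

Centroid of excess rainfall: t_c = Σ P_i·t̄_i / ΣP_i = 2.6020 h (block centres at 1, 3 h).
Hydrograph peak occurs at t = 6 h, so basin lag t_L = 6 − 2.6020 = 3.40 h.

t_L ≈ 3.40 h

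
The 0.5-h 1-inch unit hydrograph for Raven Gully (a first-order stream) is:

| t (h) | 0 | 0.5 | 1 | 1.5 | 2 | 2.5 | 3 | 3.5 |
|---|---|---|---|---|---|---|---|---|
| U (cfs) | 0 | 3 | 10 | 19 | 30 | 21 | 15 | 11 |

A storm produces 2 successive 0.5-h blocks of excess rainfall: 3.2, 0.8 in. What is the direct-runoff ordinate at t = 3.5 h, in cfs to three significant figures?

Q ≈ 47.2 cfs

By discrete convolution, Q_j = Σ (P_i / 1 in) · U_{j−i}.
At t = 3.5 h (j=7): Q = (3.2/1)·11 + (0.8/1)·15 = 47.2 cfs.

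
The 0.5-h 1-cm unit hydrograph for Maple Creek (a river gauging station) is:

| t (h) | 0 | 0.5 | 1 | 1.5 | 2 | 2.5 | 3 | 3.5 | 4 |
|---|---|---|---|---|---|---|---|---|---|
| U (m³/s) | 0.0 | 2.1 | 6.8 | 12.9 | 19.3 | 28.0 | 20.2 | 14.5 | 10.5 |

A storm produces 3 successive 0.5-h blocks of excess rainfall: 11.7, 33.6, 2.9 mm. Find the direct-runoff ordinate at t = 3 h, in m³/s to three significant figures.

By discrete convolution, Q_j = Σ (P_i / 10 mm) · U_{j−i}.
At t = 3 h (j=6): Q = (11.7/10)·20.2 + (33.6/10)·28.0 + (2.9/10)·19.3 = 123 m³/s.

Q ≈ 123 m³/s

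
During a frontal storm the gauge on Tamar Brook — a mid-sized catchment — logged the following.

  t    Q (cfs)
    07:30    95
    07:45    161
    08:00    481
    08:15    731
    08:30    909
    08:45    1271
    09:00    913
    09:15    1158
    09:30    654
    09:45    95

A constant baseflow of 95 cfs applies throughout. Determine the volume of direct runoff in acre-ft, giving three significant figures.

V ≈ 114 acre-ft

Direct-runoff ordinates (Q − Q_b): 0.0, 66.0, 386.0, 636.0, 814.0, 1176.0, 818.0, 1063.0, 559.0, 0.0 cfs.
ΣQ_DR = 5518 cfs.
With Δt = 0.25 h = 900 s, V = ΣQ_DR · Δt = 5518 × 900 = 4.97 × 10^6 ft³ = 114 acre-ft.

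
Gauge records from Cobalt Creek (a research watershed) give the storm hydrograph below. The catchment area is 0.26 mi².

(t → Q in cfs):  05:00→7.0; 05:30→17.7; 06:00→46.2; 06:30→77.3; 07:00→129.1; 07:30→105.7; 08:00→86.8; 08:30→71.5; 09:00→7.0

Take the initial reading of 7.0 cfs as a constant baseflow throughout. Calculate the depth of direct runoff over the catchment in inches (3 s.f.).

Direct runoff: 0.0, 10.7, 39.2, 70.3, 122.1, 98.7, 79.8, 64.5, 0.0 cfs; ΣQ_DR = 485.3 cfs.
V = ΣQ_DR · Δt = 485.3 × 1800 s = 8.735 × 10^5 ft³.
Over A = 0.26 mi², depth = V / A = 1.45 in.

d ≈ 1.45 in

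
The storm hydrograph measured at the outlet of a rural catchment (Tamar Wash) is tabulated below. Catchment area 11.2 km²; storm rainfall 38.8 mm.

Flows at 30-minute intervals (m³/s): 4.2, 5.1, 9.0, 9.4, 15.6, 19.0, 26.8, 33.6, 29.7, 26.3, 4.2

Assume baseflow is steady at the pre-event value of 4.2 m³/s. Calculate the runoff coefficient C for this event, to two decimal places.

C ≈ 0.57

ΣQ_DR = 136.7 m³/s; V = ΣQ_DR·Δt = 2.461 × 10^5 m³.
Runoff depth d = V / A = 21.97 mm.
C = d / P = 21.97 / 38.8 = 0.57.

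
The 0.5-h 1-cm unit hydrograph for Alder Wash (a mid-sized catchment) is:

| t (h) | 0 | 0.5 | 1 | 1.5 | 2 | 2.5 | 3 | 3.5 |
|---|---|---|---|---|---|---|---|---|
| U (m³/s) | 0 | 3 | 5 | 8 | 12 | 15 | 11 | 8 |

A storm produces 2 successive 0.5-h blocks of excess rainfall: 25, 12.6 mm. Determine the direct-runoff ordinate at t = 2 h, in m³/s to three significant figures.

Q ≈ 40.1 m³/s

By discrete convolution, Q_j = Σ (P_i / 10 mm) · U_{j−i}.
At t = 2 h (j=4): Q = (25/10)·12 + (12.6/10)·8 = 40.1 m³/s.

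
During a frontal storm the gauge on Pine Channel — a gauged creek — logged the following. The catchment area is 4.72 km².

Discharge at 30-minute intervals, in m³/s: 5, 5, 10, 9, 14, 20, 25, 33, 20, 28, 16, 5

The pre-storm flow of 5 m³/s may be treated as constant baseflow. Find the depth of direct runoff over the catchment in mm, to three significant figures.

Direct runoff: 0.0, 0.0, 5.0, 4.0, 9.0, 15.0, 20.0, 28.0, 15.0, 23.0, 11.0, 0.0 m³/s; ΣQ_DR = 130.0 m³/s.
V = ΣQ_DR · Δt = 130.0 × 1800 s = 2.340 × 10^5 m³.
Over A = 4.72 km², depth = V / A = 49.6 mm.

d ≈ 49.6 mm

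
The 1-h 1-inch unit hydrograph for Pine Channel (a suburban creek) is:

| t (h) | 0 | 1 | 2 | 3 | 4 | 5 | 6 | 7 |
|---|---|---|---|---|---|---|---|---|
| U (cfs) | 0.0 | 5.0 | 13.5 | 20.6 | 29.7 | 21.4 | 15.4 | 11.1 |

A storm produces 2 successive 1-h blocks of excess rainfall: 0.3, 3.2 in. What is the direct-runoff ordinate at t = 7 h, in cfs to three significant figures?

Q ≈ 52.6 cfs

By discrete convolution, Q_j = Σ (P_i / 1 in) · U_{j−i}.
At t = 7 h (j=7): Q = (0.3/1)·11.1 + (3.2/1)·15.4 = 52.6 cfs.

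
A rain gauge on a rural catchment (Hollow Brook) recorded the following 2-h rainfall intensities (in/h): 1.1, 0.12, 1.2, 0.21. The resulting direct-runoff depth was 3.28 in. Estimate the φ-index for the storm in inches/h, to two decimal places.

φ ≈ 0.33 in/h

Only the 2 blocks with intensity above φ contribute runoff: 1.1, 1.2 in/h.
Σ(I−φ)·Δt = d  ⇒  (1.1+1.2 − 2φ)·2 = 3.28
φ = (2.300 − 3.28/2) / 2 = 0.33 in/h.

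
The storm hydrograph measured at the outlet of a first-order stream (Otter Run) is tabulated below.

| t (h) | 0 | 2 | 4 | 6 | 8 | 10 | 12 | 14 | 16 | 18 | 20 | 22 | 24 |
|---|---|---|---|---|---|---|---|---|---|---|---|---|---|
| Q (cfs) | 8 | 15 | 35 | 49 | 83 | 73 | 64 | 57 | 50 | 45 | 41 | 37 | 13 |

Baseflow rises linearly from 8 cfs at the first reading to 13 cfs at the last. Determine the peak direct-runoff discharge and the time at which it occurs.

Subtracting baseflow gives direct-runoff ordinates: 0.00, 6.58, 26.17, 39.75, 73.33, 62.92, 53.50, 46.08, 38.67, 33.25, 28.83, 24.42, 0.00 cfs.
The maximum is 73.33 cfs, occurring at the reading for t = 8 h.

Q_p = 73.33 cfs at t = 8 h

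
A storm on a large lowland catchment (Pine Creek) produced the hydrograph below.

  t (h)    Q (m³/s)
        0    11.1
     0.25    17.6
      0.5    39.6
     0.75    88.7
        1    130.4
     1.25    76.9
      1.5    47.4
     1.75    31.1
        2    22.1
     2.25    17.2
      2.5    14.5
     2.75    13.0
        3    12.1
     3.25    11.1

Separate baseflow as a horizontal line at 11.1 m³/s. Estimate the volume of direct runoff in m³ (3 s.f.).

Direct-runoff ordinates (Q − Q_b): 0.0, 6.5, 28.5, 77.6, 119.3, 65.8, 36.3, 20.0, 11.0, 6.1, 3.4, 1.9, 1.0, 0.0 m³/s.
ΣQ_DR = 377.4 m³/s.
With Δt = 0.25 h = 900 s, V = ΣQ_DR · Δt = 377.4 × 900 = 3.40 × 10^5 m³.

V ≈ 3.40 × 10^5 m³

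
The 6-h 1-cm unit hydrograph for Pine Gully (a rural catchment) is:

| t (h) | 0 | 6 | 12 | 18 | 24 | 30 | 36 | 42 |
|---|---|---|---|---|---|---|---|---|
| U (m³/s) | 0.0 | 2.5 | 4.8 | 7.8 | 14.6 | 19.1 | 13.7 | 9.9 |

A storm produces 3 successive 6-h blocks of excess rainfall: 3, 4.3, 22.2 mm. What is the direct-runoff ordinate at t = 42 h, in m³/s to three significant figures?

Q ≈ 51.3 m³/s

By discrete convolution, Q_j = Σ (P_i / 10 mm) · U_{j−i}.
At t = 42 h (j=7): Q = (3/10)·9.9 + (4.3/10)·13.7 + (22.2/10)·19.1 = 51.3 m³/s.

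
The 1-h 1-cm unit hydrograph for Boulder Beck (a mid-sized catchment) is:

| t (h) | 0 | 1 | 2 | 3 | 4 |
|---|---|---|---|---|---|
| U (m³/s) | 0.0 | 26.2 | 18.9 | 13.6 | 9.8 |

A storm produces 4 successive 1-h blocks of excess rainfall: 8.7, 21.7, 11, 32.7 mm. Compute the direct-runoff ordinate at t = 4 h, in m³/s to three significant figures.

Q ≈ 145 m³/s

By discrete convolution, Q_j = Σ (P_i / 10 mm) · U_{j−i}.
At t = 4 h (j=4): Q = (8.7/10)·9.8 + (21.7/10)·13.6 + (11/10)·18.9 + (32.7/10)·26.2 = 145 m³/s.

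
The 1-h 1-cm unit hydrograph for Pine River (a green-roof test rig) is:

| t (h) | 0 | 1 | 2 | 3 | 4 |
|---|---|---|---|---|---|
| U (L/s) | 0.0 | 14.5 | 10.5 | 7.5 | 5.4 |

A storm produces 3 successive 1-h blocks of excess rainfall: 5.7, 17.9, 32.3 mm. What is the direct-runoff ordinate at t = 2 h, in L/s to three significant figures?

By discrete convolution, Q_j = Σ (P_i / 10 mm) · U_{j−i}.
At t = 2 h (j=2): Q = (5.7/10)·10.5 + (17.9/10)·14.5 + (32.3/10)·0.0 = 31.9 L/s.

Q ≈ 31.9 L/s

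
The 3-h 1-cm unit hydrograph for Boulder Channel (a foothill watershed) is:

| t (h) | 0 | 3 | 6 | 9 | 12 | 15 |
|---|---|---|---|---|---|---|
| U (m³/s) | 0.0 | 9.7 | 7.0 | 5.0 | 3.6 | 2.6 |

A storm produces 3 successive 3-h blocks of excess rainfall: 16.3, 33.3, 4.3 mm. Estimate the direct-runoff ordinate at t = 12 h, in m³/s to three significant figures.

Q ≈ 25.5 m³/s

By discrete convolution, Q_j = Σ (P_i / 10 mm) · U_{j−i}.
At t = 12 h (j=4): Q = (16.3/10)·3.6 + (33.3/10)·5.0 + (4.3/10)·7.0 = 25.5 m³/s.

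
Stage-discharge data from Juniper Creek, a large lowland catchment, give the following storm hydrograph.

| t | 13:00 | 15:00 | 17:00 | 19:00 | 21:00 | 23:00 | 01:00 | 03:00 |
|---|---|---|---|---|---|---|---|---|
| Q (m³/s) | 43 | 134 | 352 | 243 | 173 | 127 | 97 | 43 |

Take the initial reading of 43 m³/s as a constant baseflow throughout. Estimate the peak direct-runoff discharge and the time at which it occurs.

Q_p = 309.0 m³/s at t = 17:00

Subtracting baseflow gives direct-runoff ordinates: 0.0, 91.0, 309.0, 200.0, 130.0, 84.0, 54.0, 0.0 m³/s.
The maximum is 309.0 m³/s, occurring at the reading for t = 17:00.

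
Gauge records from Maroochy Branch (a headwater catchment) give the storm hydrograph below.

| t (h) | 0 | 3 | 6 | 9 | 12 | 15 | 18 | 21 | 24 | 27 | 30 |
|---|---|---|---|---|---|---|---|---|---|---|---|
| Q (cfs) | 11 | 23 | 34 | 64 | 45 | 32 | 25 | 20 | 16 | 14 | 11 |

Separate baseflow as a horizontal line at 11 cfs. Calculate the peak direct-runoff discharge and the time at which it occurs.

Q_p = 53.0 cfs at t = 9 h

Subtracting baseflow gives direct-runoff ordinates: 0.0, 12.0, 23.0, 53.0, 34.0, 21.0, 14.0, 9.0, 5.0, 3.0, 0.0 cfs.
The maximum is 53.0 cfs, occurring at the reading for t = 9 h.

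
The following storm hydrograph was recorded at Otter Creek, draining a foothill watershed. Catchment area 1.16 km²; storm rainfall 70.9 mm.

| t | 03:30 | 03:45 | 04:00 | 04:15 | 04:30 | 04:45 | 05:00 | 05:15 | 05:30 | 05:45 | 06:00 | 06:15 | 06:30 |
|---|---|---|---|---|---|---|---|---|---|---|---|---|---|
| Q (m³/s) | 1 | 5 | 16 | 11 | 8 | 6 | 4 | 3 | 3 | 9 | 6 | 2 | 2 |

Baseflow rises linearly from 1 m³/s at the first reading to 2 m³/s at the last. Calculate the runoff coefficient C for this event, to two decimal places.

C ≈ 0.62

ΣQ_DR = 56.50 m³/s; V = ΣQ_DR·Δt = 50850 m³.
Runoff depth d = V / A = 43.84 mm.
C = d / P = 43.84 / 70.9 = 0.62.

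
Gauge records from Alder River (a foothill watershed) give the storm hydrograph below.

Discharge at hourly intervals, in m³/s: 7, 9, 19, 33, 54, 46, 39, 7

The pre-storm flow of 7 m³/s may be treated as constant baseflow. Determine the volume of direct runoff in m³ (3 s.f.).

Direct-runoff ordinates (Q − Q_b): 0.0, 2.0, 12.0, 26.0, 47.0, 39.0, 32.0, 0.0 m³/s.
ΣQ_DR = 158.0 m³/s.
With Δt = 1 h = 3600 s, V = ΣQ_DR · Δt = 158.0 × 3600 = 5.69 × 10^5 m³.

V ≈ 5.69 × 10^5 m³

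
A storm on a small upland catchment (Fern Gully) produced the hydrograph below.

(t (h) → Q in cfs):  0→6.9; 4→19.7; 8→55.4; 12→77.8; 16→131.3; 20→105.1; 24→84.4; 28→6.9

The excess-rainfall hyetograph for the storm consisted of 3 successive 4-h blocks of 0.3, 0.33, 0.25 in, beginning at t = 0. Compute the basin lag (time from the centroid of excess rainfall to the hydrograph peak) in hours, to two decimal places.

t_L ≈ 10.23 h

Centroid of excess rainfall: t_c = Σ P_i·t̄_i / ΣP_i = 5.7727 h (block centres at 2, 6, 10 h).
Hydrograph peak occurs at t = 16 h, so basin lag t_L = 16 − 5.7727 = 10.23 h.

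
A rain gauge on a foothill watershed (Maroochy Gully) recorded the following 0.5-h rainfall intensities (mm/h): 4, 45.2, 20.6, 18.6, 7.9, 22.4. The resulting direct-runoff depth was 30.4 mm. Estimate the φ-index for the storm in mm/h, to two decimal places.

φ ≈ 11.50 mm/h

Only the 4 blocks with intensity above φ contribute runoff: 45.2, 20.6, 18.6, 22.4 mm/h.
Σ(I−φ)·Δt = d  ⇒  (45.2+20.6+18.6+22.4 − 4φ)·0.5 = 30.4
φ = (106.8 − 30.4/0.5) / 4 = 11.50 mm/h.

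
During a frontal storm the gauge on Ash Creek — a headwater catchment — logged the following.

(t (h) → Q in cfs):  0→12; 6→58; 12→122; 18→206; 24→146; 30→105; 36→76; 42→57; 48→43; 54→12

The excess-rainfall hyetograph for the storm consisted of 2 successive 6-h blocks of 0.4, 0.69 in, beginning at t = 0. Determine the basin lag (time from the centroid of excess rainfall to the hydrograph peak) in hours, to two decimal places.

t_L ≈ 11.20 h

Centroid of excess rainfall: t_c = Σ P_i·t̄_i / ΣP_i = 6.7982 h (block centres at 3, 9 h).
Hydrograph peak occurs at t = 18 h, so basin lag t_L = 18 − 6.7982 = 11.20 h.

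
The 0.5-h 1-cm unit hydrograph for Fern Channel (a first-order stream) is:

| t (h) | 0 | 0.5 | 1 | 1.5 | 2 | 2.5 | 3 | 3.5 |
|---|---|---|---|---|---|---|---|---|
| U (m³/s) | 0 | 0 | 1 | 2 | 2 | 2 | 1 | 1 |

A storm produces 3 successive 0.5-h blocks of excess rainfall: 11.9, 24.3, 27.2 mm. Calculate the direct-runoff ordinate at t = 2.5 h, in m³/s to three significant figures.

Q ≈ 12.7 m³/s

By discrete convolution, Q_j = Σ (P_i / 10 mm) · U_{j−i}.
At t = 2.5 h (j=5): Q = (11.9/10)·2 + (24.3/10)·2 + (27.2/10)·2 = 12.7 m³/s.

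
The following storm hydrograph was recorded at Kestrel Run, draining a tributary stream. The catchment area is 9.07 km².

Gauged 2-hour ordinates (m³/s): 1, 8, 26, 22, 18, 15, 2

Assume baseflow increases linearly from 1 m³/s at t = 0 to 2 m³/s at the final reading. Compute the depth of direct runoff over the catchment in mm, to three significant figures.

d ≈ 64.7 mm

Direct runoff: 0.00, 6.83, 24.67, 20.50, 16.33, 13.17, 0.00 m³/s; ΣQ_DR = 81.50 m³/s.
V = ΣQ_DR · Δt = 81.50 × 7200 s = 5.868 × 10^5 m³.
Over A = 9.07 km², depth = V / A = 64.7 mm.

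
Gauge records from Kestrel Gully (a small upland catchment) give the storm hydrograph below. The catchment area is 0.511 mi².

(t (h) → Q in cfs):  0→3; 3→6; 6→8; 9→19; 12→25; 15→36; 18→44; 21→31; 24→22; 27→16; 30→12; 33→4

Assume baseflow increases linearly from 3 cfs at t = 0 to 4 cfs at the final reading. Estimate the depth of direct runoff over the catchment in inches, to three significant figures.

d ≈ 1.67 in

Direct runoff: 0.00, 2.91, 4.82, 15.73, 21.64, 32.55, 40.45, 27.36, 18.27, 12.18, 8.09, 0.00 cfs; ΣQ_DR = 184.0 cfs.
V = ΣQ_DR · Δt = 184.0 × 10800 s = 1.987 × 10^6 ft³.
Over A = 0.511 mi², depth = V / A = 1.67 in.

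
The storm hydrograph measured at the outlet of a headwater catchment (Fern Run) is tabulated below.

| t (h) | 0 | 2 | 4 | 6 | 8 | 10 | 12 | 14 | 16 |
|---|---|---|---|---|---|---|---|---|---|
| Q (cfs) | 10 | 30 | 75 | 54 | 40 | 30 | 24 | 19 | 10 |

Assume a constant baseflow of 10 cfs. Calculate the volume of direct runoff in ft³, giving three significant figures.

Direct-runoff ordinates (Q − Q_b): 0.0, 20.0, 65.0, 44.0, 30.0, 20.0, 14.0, 9.0, 0.0 cfs.
ΣQ_DR = 202.0 cfs.
With Δt = 2 h = 7200 s, V = ΣQ_DR · Δt = 202.0 × 7200 = 1.45 × 10^6 ft³.

V ≈ 1.45 × 10^6 ft³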